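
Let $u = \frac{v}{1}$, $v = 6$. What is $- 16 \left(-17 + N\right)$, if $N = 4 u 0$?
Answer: $272$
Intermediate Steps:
$u = 6$ ($u = \frac{6}{1} = 6 \cdot 1 = 6$)
$N = 0$ ($N = 4 \cdot 6 \cdot 0 = 24 \cdot 0 = 0$)
$- 16 \left(-17 + N\right) = - 16 \left(-17 + 0\right) = \left(-16\right) \left(-17\right) = 272$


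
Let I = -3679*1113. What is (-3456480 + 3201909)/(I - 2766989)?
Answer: 254571/6861716 ≈ 0.037100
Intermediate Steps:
I = -4094727
(-3456480 + 3201909)/(I - 2766989) = (-3456480 + 3201909)/(-4094727 - 2766989) = -254571/(-6861716) = -254571*(-1/6861716) = 254571/6861716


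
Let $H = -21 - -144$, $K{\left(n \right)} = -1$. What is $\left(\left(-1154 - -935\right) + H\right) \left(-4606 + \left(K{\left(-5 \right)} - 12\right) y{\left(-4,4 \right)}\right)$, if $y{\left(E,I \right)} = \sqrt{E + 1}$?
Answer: $442176 + 1248 i \sqrt{3} \approx 4.4218 \cdot 10^{5} + 2161.6 i$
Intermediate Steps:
$H = 123$ ($H = -21 + 144 = 123$)
$y{\left(E,I \right)} = \sqrt{1 + E}$
$\left(\left(-1154 - -935\right) + H\right) \left(-4606 + \left(K{\left(-5 \right)} - 12\right) y{\left(-4,4 \right)}\right) = \left(\left(-1154 - -935\right) + 123\right) \left(-4606 + \left(-1 - 12\right) \sqrt{1 - 4}\right) = \left(\left(-1154 + 935\right) + 123\right) \left(-4606 - 13 \sqrt{-3}\right) = \left(-219 + 123\right) \left(-4606 - 13 i \sqrt{3}\right) = - 96 \left(-4606 - 13 i \sqrt{3}\right) = 442176 + 1248 i \sqrt{3}$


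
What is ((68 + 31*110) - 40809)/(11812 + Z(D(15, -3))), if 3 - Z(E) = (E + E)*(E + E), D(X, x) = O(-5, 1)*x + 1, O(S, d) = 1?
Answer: -37331/11799 ≈ -3.1639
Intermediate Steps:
D(X, x) = 1 + x (D(X, x) = 1*x + 1 = x + 1 = 1 + x)
Z(E) = 3 - 4*E**2 (Z(E) = 3 - (E + E)*(E + E) = 3 - 2*E*2*E = 3 - 4*E**2)
((68 + 31*110) - 40809)/(11812 + Z(D(15, -3))) = ((68 + 31*110) - 40809)/(11812 + (3 - 4*(1 - 3)**2)) = ((68 + 3410) - 40809)/(11812 + (3 - 4*(-2)**2)) = (3478 - 40809)/(11812 + (3 - 4*4)) = -37331/(11812 + (3 - 16)) = -37331/(11812 - 13) = -37331/11799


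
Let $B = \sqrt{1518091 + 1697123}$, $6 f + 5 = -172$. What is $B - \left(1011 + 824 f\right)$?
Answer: $23297 + 9 \sqrt{39694} \approx 25090.0$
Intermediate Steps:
$f = - \frac{59}{2}$ ($f = - \frac{5}{6} + \frac{1}{6} \left(-172\right) = - \frac{5}{6} - \frac{86}{3} = - \frac{59}{2} \approx -29.5$)
$B = 9 \sqrt{39694}$ ($B = \sqrt{3215214} = 9 \sqrt{39694} \approx 1793.1$)
$B - \left(1011 + 824 f\right) = 9 \sqrt{39694} - -23297 = 9 \sqrt{39694} + \left(-1011 + 24308\right) = 9 \sqrt{39694} + 23297 = 23297 + 9 \sqrt{39694}$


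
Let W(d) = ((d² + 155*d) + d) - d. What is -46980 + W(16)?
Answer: -44244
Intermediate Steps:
W(d) = d² + 155*d (W(d) = (d² + 156*d) - d = d² + 155*d)
-46980 + W(16) = -46980 + 16*(155 + 16) = -46980 + 16*171 = -46980 + 2736 = -44244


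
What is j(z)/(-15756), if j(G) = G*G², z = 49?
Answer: -117649/15756 ≈ -7.4669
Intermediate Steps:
j(G) = G³
j(z)/(-15756) = 49³/(-15756) = 117649*(-1/15756) = -117649/15756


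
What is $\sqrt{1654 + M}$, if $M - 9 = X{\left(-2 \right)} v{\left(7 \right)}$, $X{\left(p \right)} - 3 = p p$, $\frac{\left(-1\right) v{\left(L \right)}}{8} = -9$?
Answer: $\sqrt{2167} \approx 46.551$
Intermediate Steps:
$v{\left(L \right)} = 72$ ($v{\left(L \right)} = \left(-8\right) \left(-9\right) = 72$)
$X{\left(p \right)} = 3 + p^{2}$ ($X{\left(p \right)} = 3 + p p = 3 + p^{2}$)
$M = 513$ ($M = 9 + \left(3 + \left(-2\right)^{2}\right) 72 = 9 + \left(3 + 4\right) 72 = 9 + 7 \cdot 72 = 9 + 504 = 513$)
$\sqrt{1654 + M} = \sqrt{1654 + 513} = \sqrt{2167}$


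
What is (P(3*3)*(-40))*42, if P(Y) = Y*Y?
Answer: -136080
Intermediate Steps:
P(Y) = Y**2
(P(3*3)*(-40))*42 = ((3*3)**2*(-40))*42 = (9**2*(-40))*42 = (81*(-40))*42 = -3240*42 = -136080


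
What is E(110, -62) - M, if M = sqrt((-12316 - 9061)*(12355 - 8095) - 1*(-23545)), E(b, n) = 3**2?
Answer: 9 - 5*I*sqrt(3641699) ≈ 9.0 - 9541.6*I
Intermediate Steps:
E(b, n) = 9
M = 5*I*sqrt(3641699) (M = sqrt(-21377*4260 + 23545) = sqrt(-91066020 + 23545) = sqrt(-91042475) = 5*I*sqrt(3641699) ≈ 9541.6*I)
E(110, -62) - M = 9 - 5*I*sqrt(3641699)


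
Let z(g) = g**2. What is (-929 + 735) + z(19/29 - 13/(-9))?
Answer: -12915170/68121 ≈ -189.59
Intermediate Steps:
(-929 + 735) + z(19/29 - 13/(-9)) = (-929 + 735) + (19/29 - 13/(-9))**2 = -194 + (19*(1/29) - 13*(-1/9))**2 = -194 + (19/29 + 13/9)**2 = -194 + (548/261)**2 = -194 + 300304/68121 = -12915170/68121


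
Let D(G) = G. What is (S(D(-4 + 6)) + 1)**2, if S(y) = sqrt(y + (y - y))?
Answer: (1 + sqrt(2))**2 ≈ 5.8284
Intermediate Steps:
S(y) = sqrt(y) (S(y) = sqrt(y + 0) = sqrt(y))
(S(D(-4 + 6)) + 1)**2 = (sqrt(-4 + 6) + 1)**2 = (sqrt(2) + 1)**2 = (1 + sqrt(2))**2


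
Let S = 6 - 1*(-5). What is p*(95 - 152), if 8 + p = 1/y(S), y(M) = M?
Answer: 4959/11 ≈ 450.82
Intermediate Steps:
S = 11 (S = 6 + 5 = 11)
p = -87/11 (p = -8 + 1/11 = -87/11 ≈ -7.9091)
p*(95 - 152) = -87*(95 - 152)/11 = -87/11*(-57) = 4959/11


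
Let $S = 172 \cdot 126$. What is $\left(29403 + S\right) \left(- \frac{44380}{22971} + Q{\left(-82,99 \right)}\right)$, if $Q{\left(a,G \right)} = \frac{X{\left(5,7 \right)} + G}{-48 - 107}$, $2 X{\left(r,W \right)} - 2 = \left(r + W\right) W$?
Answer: $- \frac{1113850410}{7657} \approx -1.4547 \cdot 10^{5}$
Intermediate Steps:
$X{\left(r,W \right)} = 1 + \frac{W \left(W + r\right)}{2}$ ($X{\left(r,W \right)} = 1 + \frac{\left(r + W\right) W}{2} = 1 + \frac{\left(W + r\right) W}{2} = 1 + \frac{W \left(W + r\right)}{2}$)
$S = 21672$
$Q{\left(a,G \right)} = - \frac{43}{155} - \frac{G}{155}$ ($Q{\left(a,G \right)} = \frac{\left(1 + \frac{7^{2}}{2} + \frac{1}{2} \cdot 7 \cdot 5\right) + G}{-48 - 107} = \frac{\left(1 + \frac{1}{2} \cdot 49 + \frac{35}{2}\right) + G}{-155} = \left(\left(1 + \frac{49}{2} + \frac{35}{2}\right) + G\right) \left(- \frac{1}{155}\right) = \left(43 + G\right) \left(- \frac{1}{155}\right) = - \frac{43}{155} - \frac{G}{155}$)
$\left(29403 + S\right) \left(- \frac{44380}{22971} + Q{\left(-82,99 \right)}\right) = \left(29403 + 21672\right) \left(- \frac{44380}{22971} - \frac{142}{155}\right) = 51075 \left(\left(-44380\right) \frac{1}{22971} - \frac{142}{155}\right) = 51075 \left(- \frac{44380}{22971} - \frac{142}{155}\right) = 51075 \left(- \frac{327122}{114855}\right) = - \frac{1113850410}{7657}$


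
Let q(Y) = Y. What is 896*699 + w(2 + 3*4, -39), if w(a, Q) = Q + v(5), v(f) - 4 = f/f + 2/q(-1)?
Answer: 626268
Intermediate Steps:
v(f) = 3 (v(f) = 4 + (f/f + 2/(-1)) = 4 + (1 + 2*(-1)) = 4 + (1 - 2) = 4 - 1 = 3)
w(a, Q) = 3 + Q (w(a, Q) = Q + 3 = 3 + Q)
896*699 + w(2 + 3*4, -39) = 896*699 + (3 - 39) = 626304 - 36 = 626268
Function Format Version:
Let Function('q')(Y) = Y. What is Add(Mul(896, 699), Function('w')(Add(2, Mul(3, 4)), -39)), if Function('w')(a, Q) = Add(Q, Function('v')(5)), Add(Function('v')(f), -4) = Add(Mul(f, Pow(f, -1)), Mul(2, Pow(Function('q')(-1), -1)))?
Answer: 626268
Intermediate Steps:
Function('v')(f) = 3 (Function('v')(f) = Add(4, Add(Mul(f, Pow(f, -1)), Mul(2, Pow(-1, -1)))) = Add(4, Add(1, Mul(2, -1))) = Add(4, Add(1, -2)) = Add(4, -1) = 3)
Function('w')(a, Q) = Add(3, Q) (Function('w')(a, Q) = Add(Q, 3) = Add(3, Q))
Add(Mul(896, 699), Function('w')(Add(2, Mul(3, 4)), -39)) = Add(Mul(896, 699), Add(3, -39)) = Add(626304, -36) = 626268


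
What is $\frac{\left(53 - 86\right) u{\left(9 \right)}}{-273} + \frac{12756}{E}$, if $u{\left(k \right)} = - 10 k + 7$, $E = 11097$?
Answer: $- \frac{2990255}{336609} \approx -8.8835$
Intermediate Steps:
$u{\left(k \right)} = 7 - 10 k$
$\frac{\left(53 - 86\right) u{\left(9 \right)}}{-273} + \frac{12756}{E} = \frac{\left(53 - 86\right) \left(7 - 90\right)}{-273} + \frac{12756}{11097} = - 33 \left(7 - 90\right) \left(- \frac{1}{273}\right) + 12756 \cdot \frac{1}{11097} = \left(-33\right) \left(-83\right) \left(- \frac{1}{273}\right) + \frac{4252}{3699} = 2739 \left(- \frac{1}{273}\right) + \frac{4252}{3699} = - \frac{913}{91} + \frac{4252}{3699} = - \frac{2990255}{336609}$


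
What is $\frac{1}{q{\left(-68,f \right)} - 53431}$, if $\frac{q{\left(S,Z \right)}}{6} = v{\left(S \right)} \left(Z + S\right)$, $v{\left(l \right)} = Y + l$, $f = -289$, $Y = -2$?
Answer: $\frac{1}{96509} \approx 1.0362 \cdot 10^{-5}$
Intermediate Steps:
$v{\left(l \right)} = -2 + l$
$q{\left(S,Z \right)} = 6 \left(-2 + S\right) \left(S + Z\right)$ ($q{\left(S,Z \right)} = 6 \left(-2 + S\right) \left(Z + S\right) = 6 \left(-2 + S\right) \left(S + Z\right)$)
$\frac{1}{q{\left(-68,f \right)} - 53431} = \frac{1}{6 \left(-2 - 68\right) \left(-68 - 289\right) - 53431} = \frac{1}{6 \left(-70\right) \left(-357\right) - 53431} = \frac{1}{149940 - 53431} = \frac{1}{96509}$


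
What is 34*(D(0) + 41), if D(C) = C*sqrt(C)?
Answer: 1394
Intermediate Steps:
D(C) = C**(3/2)
34*(D(0) + 41) = 34*(0**(3/2) + 41) = 34*(0 + 41) = 34*41 = 1394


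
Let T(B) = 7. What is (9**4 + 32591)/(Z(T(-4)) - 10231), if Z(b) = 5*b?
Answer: -9788/2549 ≈ -3.8399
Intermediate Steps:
(9**4 + 32591)/(Z(T(-4)) - 10231) = (9**4 + 32591)/(5*7 - 10231) = (6561 + 32591)/(35 - 10231) = 39152/(-10196) = 39152*(-1/10196) = -9788/2549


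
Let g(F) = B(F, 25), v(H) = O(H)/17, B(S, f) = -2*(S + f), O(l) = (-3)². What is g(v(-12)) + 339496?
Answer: 5770564/17 ≈ 3.3945e+5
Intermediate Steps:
O(l) = 9
B(S, f) = -2*S - 2*f
v(H) = 9/17
g(F) = -50 - 2*F (g(F) = -2*F - 2*25 = -2*F - 50 = -50 - 2*F)
g(v(-12)) + 339496 = (-50 - 2*9/17) + 339496 = (-50 - 18/17) + 339496 = -868/17 + 339496 = 5770564/17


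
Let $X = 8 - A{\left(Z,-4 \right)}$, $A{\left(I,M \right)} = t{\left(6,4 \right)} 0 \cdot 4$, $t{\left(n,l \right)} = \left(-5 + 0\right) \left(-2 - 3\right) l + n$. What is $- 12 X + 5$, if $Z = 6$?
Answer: $-91$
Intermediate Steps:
$t{\left(n,l \right)} = n + 25 l$ ($t{\left(n,l \right)} = \left(-5\right) \left(-5\right) l + n = 25 l + n = n + 25 l$)
$A{\left(I,M \right)} = 0$ ($A{\left(I,M \right)} = \left(6 + 25 \cdot 4\right) 0 \cdot 4 = \left(6 + 100\right) 0 \cdot 4 = 106 \cdot 0 \cdot 4 = 0 \cdot 4 = 0$)
$X = 8$ ($X = 8 - 0 = 8 + 0 = 8$)
$- 12 X + 5 = \left(-12\right) 8 + 5 = -96 + 5 = -91$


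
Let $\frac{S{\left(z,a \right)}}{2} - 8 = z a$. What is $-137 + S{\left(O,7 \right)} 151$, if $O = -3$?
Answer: $-4063$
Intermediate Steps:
$S{\left(z,a \right)} = 16 + 2 a z$ ($S{\left(z,a \right)} = 16 + 2 z a = 16 + 2 a z$)
$-137 + S{\left(O,7 \right)} 151 = -137 + \left(16 + 2 \cdot 7 \left(-3\right)\right) 151 = -137 + \left(16 - 42\right) 151 = -137 - 3926 = -4063$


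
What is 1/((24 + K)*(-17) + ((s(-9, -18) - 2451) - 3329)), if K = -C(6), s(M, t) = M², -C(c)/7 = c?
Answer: -1/6821 ≈ -0.00014661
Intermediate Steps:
C(c) = -7*c
K = 42 (K = -(-7)*6 = -1*(-42) = 42)
1/((24 + K)*(-17) + ((s(-9, -18) - 2451) - 3329)) = 1/((24 + 42)*(-17) + (((-9)² - 2451) - 3329)) = 1/(66*(-17) + ((81 - 2451) - 3329)) = 1/(-1122 + (-2370 - 3329)) = 1/(-1122 - 5699) = 1/(-6821) = -1/6821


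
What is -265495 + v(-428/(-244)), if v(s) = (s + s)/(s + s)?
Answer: -265494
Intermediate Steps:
v(s) = 1 (v(s) = (2*s)/((2*s)) = (2*s)*(1/(2*s)) = 1)
-265495 + v(-428/(-244)) = -265495 + 1 = -265494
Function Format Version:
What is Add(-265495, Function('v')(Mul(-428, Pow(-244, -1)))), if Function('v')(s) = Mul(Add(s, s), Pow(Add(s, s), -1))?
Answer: -265494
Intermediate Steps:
Function('v')(s) = 1 (Function('v')(s) = Mul(Mul(2, s), Pow(Mul(2, s), -1)) = Mul(Mul(2, s), Mul(Rational(1, 2), Pow(s, -1))) = 1)
Add(-265495, Function('v')(Mul(-428, Pow(-244, -1)))) = Add(-265495, 1) = -265494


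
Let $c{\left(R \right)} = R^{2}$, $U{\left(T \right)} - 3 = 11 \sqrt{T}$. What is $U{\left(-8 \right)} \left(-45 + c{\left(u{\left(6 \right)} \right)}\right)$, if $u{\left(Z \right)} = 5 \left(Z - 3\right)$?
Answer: $540 + 3960 i \sqrt{2} \approx 540.0 + 5600.3 i$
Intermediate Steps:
$U{\left(T \right)} = 3 + 11 \sqrt{T}$
$u{\left(Z \right)} = -15 + 5 Z$ ($u{\left(Z \right)} = 5 \left(-3 + Z\right) = -15 + 5 Z$)
$U{\left(-8 \right)} \left(-45 + c{\left(u{\left(6 \right)} \right)}\right) = \left(3 + 11 \sqrt{-8}\right) \left(-45 + \left(-15 + 5 \cdot 6\right)^{2}\right) = \left(3 + 11 \cdot 2 i \sqrt{2}\right) \left(-45 + \left(-15 + 30\right)^{2}\right) = \left(3 + 22 i \sqrt{2}\right) \left(-45 + 15^{2}\right) = \left(3 + 22 i \sqrt{2}\right) \left(-45 + 225\right) = \left(3 + 22 i \sqrt{2}\right) 180 = 540 + 3960 i \sqrt{2}$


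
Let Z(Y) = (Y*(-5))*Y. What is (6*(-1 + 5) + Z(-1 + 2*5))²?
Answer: 145161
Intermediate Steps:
Z(Y) = -5*Y² (Z(Y) = (-5*Y)*Y = -5*Y²)
(6*(-1 + 5) + Z(-1 + 2*5))² = (6*(-1 + 5) - 5*(-1 + 2*5)²)² = (6*4 - 5*(-1 + 10)²)² = (24 - 5*9²)² = (24 - 5*81)² = (24 - 405)² = (-381)² = 145161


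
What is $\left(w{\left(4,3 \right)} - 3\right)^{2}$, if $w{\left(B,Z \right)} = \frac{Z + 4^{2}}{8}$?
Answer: $\frac{25}{64} \approx 0.39063$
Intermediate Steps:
$w{\left(B,Z \right)} = 2 + \frac{Z}{8}$ ($w{\left(B,Z \right)} = \left(Z + 16\right) \frac{1}{8} = \left(16 + Z\right) \frac{1}{8} = 2 + \frac{Z}{8}$)
$\left(w{\left(4,3 \right)} - 3\right)^{2} = \left(\left(2 + \frac{1}{8} \cdot 3\right) - 3\right)^{2} = \left(\left(2 + \frac{3}{8}\right) - 3\right)^{2} = \left(\frac{19}{8} - 3\right)^{2} = \left(- \frac{5}{8}\right)^{2} = \frac{25}{64}$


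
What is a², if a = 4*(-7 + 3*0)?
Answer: 784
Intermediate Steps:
a = -28 (a = 4*(-7 + 0) = 4*(-7) = -28)
a² = (-28)² = 784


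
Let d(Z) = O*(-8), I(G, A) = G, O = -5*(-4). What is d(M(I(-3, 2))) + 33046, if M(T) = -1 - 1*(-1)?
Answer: 32886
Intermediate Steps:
O = 20
M(T) = 0 (M(T) = -1 + 1 = 0)
d(Z) = -160 (d(Z) = 20*(-8) = -160)
d(M(I(-3, 2))) + 33046 = -160 + 33046 = 32886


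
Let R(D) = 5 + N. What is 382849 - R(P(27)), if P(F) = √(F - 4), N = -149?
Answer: 382993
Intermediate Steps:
P(F) = √(-4 + F)
R(D) = -144 (R(D) = 5 - 149 = -144)
382849 - R(P(27)) = 382849 - 1*(-144) = 382849 + 144 = 382993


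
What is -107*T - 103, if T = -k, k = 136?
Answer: 14449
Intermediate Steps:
T = -136 (T = -1*136 = -136)
-107*T - 103 = -107*(-136) - 103 = 14552 - 103 = 14449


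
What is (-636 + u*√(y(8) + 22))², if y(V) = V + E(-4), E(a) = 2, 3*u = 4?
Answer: 3640976/9 - 6784*√2 ≈ 3.9496e+5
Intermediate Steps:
u = 4/3 (u = (⅓)*4 = 4/3 ≈ 1.3333)
y(V) = 2 + V (y(V) = V + 2 = 2 + V)
(-636 + u*√(y(8) + 22))² = (-636 + 4*√((2 + 8) + 22)/3)² = (-636 + 4*√(10 + 22)/3)² = (-636 + 4*√32/3)² = (-636 + 4*(4*√2)/3)² = (-636 + 16*√2/3)²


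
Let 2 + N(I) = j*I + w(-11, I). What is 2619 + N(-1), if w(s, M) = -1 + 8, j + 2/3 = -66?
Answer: 8072/3 ≈ 2690.7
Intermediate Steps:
j = -200/3 (j = -⅔ - 66 = -200/3 ≈ -66.667)
w(s, M) = 7
N(I) = 5 - 200*I/3 (N(I) = -2 + (-200*I/3 + 7) = -2 + (7 - 200*I/3) = 5 - 200*I/3)
2619 + N(-1) = 2619 + (5 - 200/3*(-1)) = 2619 + (5 + 200/3) = 2619 + 215/3 = 8072/3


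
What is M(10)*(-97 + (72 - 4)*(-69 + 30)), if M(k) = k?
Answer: -27490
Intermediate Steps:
M(10)*(-97 + (72 - 4)*(-69 + 30)) = 10*(-97 + (72 - 4)*(-69 + 30)) = 10*(-97 + 68*(-39)) = 10*(-97 - 2652) = 10*(-2749) = -27490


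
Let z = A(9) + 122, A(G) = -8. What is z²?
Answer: 12996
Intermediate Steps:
z = 114 (z = -8 + 122 = 114)
z² = 114² = 12996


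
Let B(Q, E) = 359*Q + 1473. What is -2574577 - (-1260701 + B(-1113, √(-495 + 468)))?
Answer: -915782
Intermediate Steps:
B(Q, E) = 1473 + 359*Q
-2574577 - (-1260701 + B(-1113, √(-495 + 468))) = -2574577 - (-1260701 + (1473 + 359*(-1113))) = -2574577 - (-1260701 + (1473 - 399567)) = -2574577 - (-1260701 - 398094) = -2574577 - 1*(-1658795) = -2574577 + 1658795 = -915782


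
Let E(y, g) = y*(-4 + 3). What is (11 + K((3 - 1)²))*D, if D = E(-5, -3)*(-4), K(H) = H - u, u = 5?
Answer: -200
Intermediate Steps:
E(y, g) = -y (E(y, g) = y*(-1) = -y)
K(H) = -5 + H (K(H) = H - 1*5 = H - 5 = -5 + H)
D = -20 (D = -1*(-5)*(-4) = 5*(-4) = -20)
(11 + K((3 - 1)²))*D = (11 + (-5 + (3 - 1)²))*(-20) = (11 + (-5 + 2²))*(-20) = (11 + (-5 + 4))*(-20) = (11 - 1)*(-20) = 10*(-20) = -200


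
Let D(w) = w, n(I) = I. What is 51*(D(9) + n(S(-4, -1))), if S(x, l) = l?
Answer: 408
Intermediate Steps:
51*(D(9) + n(S(-4, -1))) = 51*(9 - 1) = 51*8 = 408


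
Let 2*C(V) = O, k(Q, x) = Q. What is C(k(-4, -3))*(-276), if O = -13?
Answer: 1794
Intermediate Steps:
C(V) = -13/2 (C(V) = (1/2)*(-13) = -13/2)
C(k(-4, -3))*(-276) = -13/2*(-276) = 1794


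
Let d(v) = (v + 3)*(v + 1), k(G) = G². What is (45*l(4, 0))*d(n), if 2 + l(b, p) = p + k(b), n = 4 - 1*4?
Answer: 1890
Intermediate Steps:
n = 0 (n = 4 - 4 = 0)
d(v) = (1 + v)*(3 + v) (d(v) = (3 + v)*(1 + v) = (1 + v)*(3 + v))
l(b, p) = -2 + p + b² (l(b, p) = -2 + (p + b²) = -2 + p + b²)
(45*l(4, 0))*d(n) = (45*(-2 + 0 + 4²))*(3 + 0² + 4*0) = (45*(-2 + 0 + 16))*(3 + 0 + 0) = (45*14)*3 = 630*3 = 1890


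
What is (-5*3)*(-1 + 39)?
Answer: -570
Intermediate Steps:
(-5*3)*(-1 + 39) = -15*38 = -570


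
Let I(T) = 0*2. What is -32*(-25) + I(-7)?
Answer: 800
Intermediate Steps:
I(T) = 0
-32*(-25) + I(-7) = -32*(-25) + 0 = 800 + 0 = 800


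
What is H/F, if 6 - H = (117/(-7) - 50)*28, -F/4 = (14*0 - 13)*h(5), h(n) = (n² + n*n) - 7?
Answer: 937/1118 ≈ 0.83810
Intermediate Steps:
h(n) = -7 + 2*n² (h(n) = (n² + n²) - 7 = 2*n² - 7 = -7 + 2*n²)
F = 2236 (F = -4*(14*0 - 13)*(-7 + 2*5²) = -4*(0 - 13)*(-7 + 2*25) = -(-52)*(-7 + 50) = -(-52)*43 = -4*(-559) = 2236)
H = 1874 (H = 6 - (117/(-7) - 50)*28 = 6 - (117*(-⅐) - 50)*28 = 6 - (-117/7 - 50)*28 = 6 - (-467)*28/7 = 6 - 1*(-1868) = 6 + 1868 = 1874)
H/F = 1874/2236 = 1874*(1/2236) = 937/1118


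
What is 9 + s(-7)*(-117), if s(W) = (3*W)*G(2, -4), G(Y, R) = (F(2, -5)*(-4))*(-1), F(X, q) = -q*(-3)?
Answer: -147411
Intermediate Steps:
F(X, q) = 3*q
G(Y, R) = -60 (G(Y, R) = ((3*(-5))*(-4))*(-1) = -15*(-4)*(-1) = 60*(-1) = -60)
s(W) = -180*W (s(W) = (3*W)*(-60) = -180*W)
9 + s(-7)*(-117) = 9 - 180*(-7)*(-117) = 9 + 1260*(-117) = 9 - 147420 = -147411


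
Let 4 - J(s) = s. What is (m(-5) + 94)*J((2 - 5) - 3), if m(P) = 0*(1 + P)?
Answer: 940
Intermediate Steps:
m(P) = 0
J(s) = 4 - s
(m(-5) + 94)*J((2 - 5) - 3) = (0 + 94)*(4 - ((2 - 5) - 3)) = 94*(4 - (-3 - 3)) = 94*(4 - 1*(-6)) = 94*(4 + 6) = 94*10 = 940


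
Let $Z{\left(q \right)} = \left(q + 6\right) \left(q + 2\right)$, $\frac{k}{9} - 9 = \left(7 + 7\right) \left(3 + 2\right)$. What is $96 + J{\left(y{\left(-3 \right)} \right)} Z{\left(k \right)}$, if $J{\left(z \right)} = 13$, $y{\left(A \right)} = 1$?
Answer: $6645969$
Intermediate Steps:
$k = 711$ ($k = 81 + 9 \left(7 + 7\right) \left(3 + 2\right) = 81 + 9 \cdot 14 \cdot 5 = 81 + 9 \cdot 70 = 81 + 630 = 711$)
$Z{\left(q \right)} = \left(2 + q\right) \left(6 + q\right)$ ($Z{\left(q \right)} = \left(6 + q\right) \left(2 + q\right) = \left(2 + q\right) \left(6 + q\right)$)
$96 + J{\left(y{\left(-3 \right)} \right)} Z{\left(k \right)} = 96 + 13 \left(12 + 711^{2} + 8 \cdot 711\right) = 96 + 13 \left(12 + 505521 + 5688\right) = 96 + 13 \cdot 511221 = 96 + 6645873 = 6645969$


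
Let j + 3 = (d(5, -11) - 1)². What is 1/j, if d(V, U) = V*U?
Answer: 1/3133 ≈ 0.00031918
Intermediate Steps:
d(V, U) = U*V
j = 3133 (j = -3 + (-11*5 - 1)² = -3 + (-55 - 1)² = -3 + (-56)² = -3 + 3136 = 3133)
1/j = 1/3133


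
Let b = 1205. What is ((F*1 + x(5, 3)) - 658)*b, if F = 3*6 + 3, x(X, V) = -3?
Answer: -771200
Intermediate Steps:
F = 21 (F = 18 + 3 = 21)
((F*1 + x(5, 3)) - 658)*b = ((21*1 - 3) - 658)*1205 = ((21 - 3) - 658)*1205 = (18 - 658)*1205 = -640*1205 = -771200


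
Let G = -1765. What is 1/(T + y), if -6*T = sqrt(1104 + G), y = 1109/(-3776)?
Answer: -37688256/2367232513 + 21387264*I*sqrt(661)/2367232513 ≈ -0.015921 + 0.23228*I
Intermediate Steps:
y = -1109/3776 (y = 1109*(-1/3776) = -1109/3776 ≈ -0.29370)
T = -I*sqrt(661)/6 (T = -sqrt(1104 - 1765)/6 = -I*sqrt(661)/6 ≈ -4.285*I)
1/(T + y) = 1/(-I*sqrt(661)/6 - 1109/3776) = 1/(-1109/3776 - I*sqrt(661)/6)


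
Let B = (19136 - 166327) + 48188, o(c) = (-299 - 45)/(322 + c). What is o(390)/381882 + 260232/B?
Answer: -2948212945555/1121621421498 ≈ -2.6285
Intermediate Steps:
o(c) = -344/(322 + c)
B = -99003 (B = -147191 + 48188 = -99003)
o(390)/381882 + 260232/B = -344/(322 + 390)/381882 + 260232/(-99003) = -344/712*(1/381882) + 260232*(-1/99003) = -344*1/712*(1/381882) - 86744/33001 = -43/89*1/381882 - 86744/33001 = -43/33987498 - 86744/33001 = -2948212945555/1121621421498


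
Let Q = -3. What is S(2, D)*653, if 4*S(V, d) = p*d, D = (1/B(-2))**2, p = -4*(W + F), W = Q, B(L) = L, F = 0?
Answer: 1959/4 ≈ 489.75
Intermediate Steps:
W = -3
p = 12 (p = -4*(-3 + 0) = -4*(-3) = 12)
D = 1/4 (D = (1/(-2))**2 = (-1/2)**2 = 1/4 ≈ 0.25000)
S(V, d) = 3*d (S(V, d) = (12*d)/4 = 3*d)
S(2, D)*653 = (3*(1/4))*653 = (3/4)*653 = 1959/4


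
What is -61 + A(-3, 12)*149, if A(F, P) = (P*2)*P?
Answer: 42851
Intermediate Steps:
A(F, P) = 2*P**2 (A(F, P) = (2*P)*P = 2*P**2)
-61 + A(-3, 12)*149 = -61 + (2*12**2)*149 = -61 + (2*144)*149 = -61 + 288*149 = -61 + 42912 = 42851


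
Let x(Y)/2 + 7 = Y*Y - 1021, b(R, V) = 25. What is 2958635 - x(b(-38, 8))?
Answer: 2959441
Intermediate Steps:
x(Y) = -2056 + 2*Y**2 (x(Y) = -14 + 2*(Y*Y - 1021) = -14 + 2*(Y**2 - 1021) = -14 + 2*(-1021 + Y**2) = -14 + (-2042 + 2*Y**2) = -2056 + 2*Y**2)
2958635 - x(b(-38, 8)) = 2958635 - (-2056 + 2*25**2) = 2958635 - (-2056 + 2*625) = 2958635 - (-2056 + 1250) = 2958635 - 1*(-806) = 2958635 + 806 = 2959441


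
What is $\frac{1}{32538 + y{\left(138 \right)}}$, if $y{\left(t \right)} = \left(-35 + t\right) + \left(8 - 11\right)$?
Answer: $\frac{1}{32638} \approx 3.0639 \cdot 10^{-5}$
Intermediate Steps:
$y{\left(t \right)} = -38 + t$ ($y{\left(t \right)} = \left(-35 + t\right) + \left(8 - 11\right) = \left(-35 + t\right) - 3 = -38 + t$)
$\frac{1}{32538 + y{\left(138 \right)}} = \frac{1}{32538 + \left(-38 + 138\right)} = \frac{1}{32538 + 100} = \frac{1}{32638}$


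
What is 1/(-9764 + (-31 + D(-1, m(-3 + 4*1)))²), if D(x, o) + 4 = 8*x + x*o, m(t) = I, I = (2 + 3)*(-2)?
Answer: -1/8675 ≈ -0.00011527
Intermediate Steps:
I = -10 (I = 5*(-2) = -10)
m(t) = -10
D(x, o) = -4 + 8*x + o*x (D(x, o) = -4 + (8*x + x*o) = -4 + (8*x + o*x) = -4 + 8*x + o*x)
1/(-9764 + (-31 + D(-1, m(-3 + 4*1)))²) = 1/(-9764 + (-31 + (-4 + 8*(-1) - 10*(-1)))²) = 1/(-9764 + (-31 + (-4 - 8 + 10))²) = 1/(-9764 + (-31 - 2)²) = 1/(-9764 + (-33)²) = 1/(-9764 + 1089) = 1/(-8675) = -1/8675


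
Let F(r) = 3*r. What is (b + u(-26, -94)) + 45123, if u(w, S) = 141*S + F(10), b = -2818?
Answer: 29081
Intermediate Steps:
u(w, S) = 30 + 141*S (u(w, S) = 141*S + 3*10 = 141*S + 30 = 30 + 141*S)
(b + u(-26, -94)) + 45123 = (-2818 + (30 + 141*(-94))) + 45123 = (-2818 + (30 - 13254)) + 45123 = (-2818 - 13224) + 45123 = -16042 + 45123 = 29081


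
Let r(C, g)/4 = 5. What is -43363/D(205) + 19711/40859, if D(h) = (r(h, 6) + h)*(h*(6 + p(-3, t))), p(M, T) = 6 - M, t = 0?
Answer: 11865779308/28269320625 ≈ 0.41974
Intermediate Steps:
r(C, g) = 20 (r(C, g) = 4*5 = 20)
D(h) = 15*h*(20 + h) (D(h) = (20 + h)*(h*(6 + (6 - 1*(-3)))) = (20 + h)*(h*(6 + (6 + 3))) = (20 + h)*(h*(6 + 9)) = (20 + h)*(h*15) = (20 + h)*(15*h) = 15*h*(20 + h))
-43363/D(205) + 19711/40859 = -43363*1/(3075*(20 + 205)) + 19711/40859 = -43363/(15*205*225) + 19711*(1/40859) = -43363/691875 + 19711/40859 = 11865779308/28269320625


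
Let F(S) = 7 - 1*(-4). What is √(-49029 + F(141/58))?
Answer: I*√49018 ≈ 221.4*I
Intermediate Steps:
F(S) = 11 (F(S) = 7 + 4 = 11)
√(-49029 + F(141/58)) = √(-49029 + 11) = √(-49018) = I*√49018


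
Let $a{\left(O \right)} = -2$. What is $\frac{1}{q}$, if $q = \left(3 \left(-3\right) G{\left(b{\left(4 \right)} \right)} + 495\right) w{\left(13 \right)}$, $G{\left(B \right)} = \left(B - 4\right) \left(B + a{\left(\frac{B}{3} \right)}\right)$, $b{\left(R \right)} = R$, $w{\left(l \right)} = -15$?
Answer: $- \frac{1}{7425} \approx -0.00013468$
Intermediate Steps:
$G{\left(B \right)} = \left(-4 + B\right) \left(-2 + B\right)$ ($G{\left(B \right)} = \left(B - 4\right) \left(B - 2\right) = \left(-4 + B\right) \left(-2 + B\right)$)
$q = -7425$ ($q = \left(3 \left(-3\right) \left(8 + 4^{2} - 24\right) + 495\right) \left(-15\right) = \left(- 9 \left(8 + 16 - 24\right) + 495\right) \left(-15\right) = \left(\left(-9\right) 0 + 495\right) \left(-15\right) = \left(0 + 495\right) \left(-15\right) = 495 \left(-15\right) = -7425$)
$\frac{1}{q} = \frac{1}{-7425} = - \frac{1}{7425}$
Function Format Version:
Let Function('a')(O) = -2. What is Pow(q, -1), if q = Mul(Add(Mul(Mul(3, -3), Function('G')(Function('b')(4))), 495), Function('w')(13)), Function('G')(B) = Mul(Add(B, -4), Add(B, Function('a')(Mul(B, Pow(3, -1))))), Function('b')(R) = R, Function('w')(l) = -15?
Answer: Rational(-1, 7425) ≈ -0.00013468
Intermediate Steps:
Function('G')(B) = Mul(Add(-4, B), Add(-2, B)) (Function('G')(B) = Mul(Add(B, -4), Add(B, -2)) = Mul(Add(-4, B), Add(-2, B)))
q = -7425 (q = Mul(Add(Mul(Mul(3, -3), Add(8, Pow(4, 2), Mul(-6, 4))), 495), -15) = Mul(Add(Mul(-9, Add(8, 16, -24)), 495), -15) = Mul(Add(Mul(-9, 0), 495), -15) = Mul(Add(0, 495), -15) = Mul(495, -15) = -7425)
Pow(q, -1) = Pow(-7425, -1) = Rational(-1, 7425)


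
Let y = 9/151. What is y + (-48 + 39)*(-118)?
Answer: 160371/151 ≈ 1062.1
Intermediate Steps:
y = 9/151 (y = 9*(1/151) = 9/151 ≈ 0.059603)
y + (-48 + 39)*(-118) = 9/151 + (-48 + 39)*(-118) = 9/151 - 9*(-118) = 9/151 + 1062 = 160371/151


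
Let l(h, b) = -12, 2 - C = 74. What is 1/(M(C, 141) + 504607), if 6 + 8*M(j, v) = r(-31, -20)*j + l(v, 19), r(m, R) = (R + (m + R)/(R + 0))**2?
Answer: 400/200745691 ≈ 1.9926e-6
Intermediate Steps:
C = -72 (C = 2 - 1*74 = 2 - 74 = -72)
r(m, R) = (R + (R + m)/R)**2
M(j, v) = -9/4 + 121801*j/3200 (M(j, v) = -3/4 + (((-20 - 31 + (-20)**2)**2/(-20)**2)*j - 12)/8 = -3/4 + (((-20 - 31 + 400)**2/400)*j - 12)/8 = -3/4 + (((1/400)*349**2)*j - 12)/8 = -3/4 + (((1/400)*121801)*j - 12)/8 = -3/4 + (121801*j/400 - 12)/8 = -3/4 + (-12 + 121801*j/400)/8 = -3/4 + (-3/2 + 121801*j/3200) = -9/4 + 121801*j/3200)
1/(M(C, 141) + 504607) = 1/((-9/4 + (121801/3200)*(-72)) + 504607) = 1/((-9/4 - 1096209/400) + 504607) = 1/(-1097109/400 + 504607) = 1/(200745691/400) = 400/200745691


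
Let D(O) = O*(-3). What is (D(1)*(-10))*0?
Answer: 0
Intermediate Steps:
D(O) = -3*O
(D(1)*(-10))*0 = (-3*1*(-10))*0 = -3*(-10)*0 = 30*0 = 0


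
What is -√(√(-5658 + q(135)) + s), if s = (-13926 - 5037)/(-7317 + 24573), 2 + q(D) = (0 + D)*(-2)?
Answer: -√(-9089598 + 8271376*I*√5930)/2876 ≈ -6.161 - 6.2495*I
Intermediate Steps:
q(D) = -2 - 2*D (q(D) = -2 + (0 + D)*(-2) = -2 + D*(-2) = -2 - 2*D)
s = -6321/5752 (s = -18963/17256 = -18963*1/17256 = -6321/5752 ≈ -1.0989)
-√(√(-5658 + q(135)) + s) = -√(√(-5658 + (-2 - 2*135)) - 6321/5752) = -√(√(-5658 + (-2 - 270)) - 6321/5752) = -√(√(-5658 - 272) - 6321/5752) = -√(√(-5930) - 6321/5752) = -√(I*√5930 - 6321/5752) = -√(-6321/5752 + I*√5930)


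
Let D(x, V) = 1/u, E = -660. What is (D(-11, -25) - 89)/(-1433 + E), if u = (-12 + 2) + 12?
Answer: 177/4186 ≈ 0.042284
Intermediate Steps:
u = 2 (u = -10 + 12 = 2)
D(x, V) = ½ (D(x, V) = 1/2 = ½)
(D(-11, -25) - 89)/(-1433 + E) = (½ - 89)/(-1433 - 660) = -177/2/(-2093) = -177/2*(-1/2093) = 177/4186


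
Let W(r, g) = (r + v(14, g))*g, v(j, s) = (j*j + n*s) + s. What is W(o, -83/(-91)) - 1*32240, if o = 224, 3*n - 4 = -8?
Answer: -791428429/24843 ≈ -31857.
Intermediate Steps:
n = -4/3 (n = 4/3 + (⅓)*(-8) = 4/3 - 8/3 = -4/3 ≈ -1.3333)
v(j, s) = j² - s/3 (v(j, s) = (j*j - 4*s/3) + s = (j² - 4*s/3) + s = j² - s/3)
W(r, g) = g*(196 + r - g/3) (W(r, g) = (r + (14² - g/3))*g = (r + (196 - g/3))*g = (196 + r - g/3)*g = g*(196 + r - g/3))
W(o, -83/(-91)) - 1*32240 = (-83/(-91))*(588 - (-83)/(-91) + 3*224)/3 - 1*32240 = (-83*(-1/91))*(588 - (-83)*(-1)/91 + 672)/3 - 32240 = (⅓)*(83/91)*(588 - 1*83/91 + 672) - 32240 = (⅓)*(83/91)*(588 - 83/91 + 672) - 32240 = (⅓)*(83/91)*(114577/91) - 32240 = 9509891/24843 - 32240 = -791428429/24843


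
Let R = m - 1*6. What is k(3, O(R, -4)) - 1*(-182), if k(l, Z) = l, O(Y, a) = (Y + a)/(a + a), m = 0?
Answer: 185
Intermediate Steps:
R = -6 (R = 0 - 1*6 = 0 - 6 = -6)
O(Y, a) = (Y + a)/(2*a) (O(Y, a) = (Y + a)/((2*a)) = (Y + a)*(1/(2*a)) = (Y + a)/(2*a))
k(3, O(R, -4)) - 1*(-182) = 3 - 1*(-182) = 3 + 182 = 185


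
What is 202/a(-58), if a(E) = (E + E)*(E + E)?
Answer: 101/6728 ≈ 0.015012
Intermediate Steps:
a(E) = 4*E² (a(E) = (2*E)*(2*E) = 4*E²)
202/a(-58) = 202/((4*(-58)²)) = 202/((4*3364)) = 202/13456 = 202*(1/13456) = 101/6728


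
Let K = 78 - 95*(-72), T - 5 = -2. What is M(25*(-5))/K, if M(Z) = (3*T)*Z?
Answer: -375/2306 ≈ -0.16262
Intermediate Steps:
T = 3 (T = 5 - 2 = 3)
M(Z) = 9*Z (M(Z) = (3*3)*Z = 9*Z)
K = 6918 (K = 78 + 6840 = 6918)
M(25*(-5))/K = (9*(25*(-5)))/6918 = (9*(-125))*(1/6918) = -1125*1/6918 = -375/2306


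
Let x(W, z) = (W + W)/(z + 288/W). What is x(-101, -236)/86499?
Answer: 10201/1043350938 ≈ 9.7772e-6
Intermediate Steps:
x(W, z) = 2*W/(z + 288/W) (x(W, z) = (2*W)/(z + 288/W) = 2*W/(z + 288/W))
x(-101, -236)/86499 = (2*(-101)**2/(288 - 101*(-236)))/86499 = (2*10201/(288 + 23836))*(1/86499) = (2*10201/24124)*(1/86499) = (2*10201*(1/24124))*(1/86499) = (10201/12062)*(1/86499) = 10201/1043350938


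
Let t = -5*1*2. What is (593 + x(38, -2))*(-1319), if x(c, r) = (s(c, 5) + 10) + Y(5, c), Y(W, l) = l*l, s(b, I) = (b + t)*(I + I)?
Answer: -3069313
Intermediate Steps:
t = -10 (t = -5*2 = -10)
s(b, I) = 2*I*(-10 + b) (s(b, I) = (b - 10)*(I + I) = (-10 + b)*(2*I) = 2*I*(-10 + b))
Y(W, l) = l**2
x(c, r) = -90 + c**2 + 10*c (x(c, r) = (2*5*(-10 + c) + 10) + c**2 = ((-100 + 10*c) + 10) + c**2 = (-90 + 10*c) + c**2 = -90 + c**2 + 10*c)
(593 + x(38, -2))*(-1319) = (593 + (-90 + 38**2 + 10*38))*(-1319) = (593 + (-90 + 1444 + 380))*(-1319) = (593 + 1734)*(-1319) = 2327*(-1319) = -3069313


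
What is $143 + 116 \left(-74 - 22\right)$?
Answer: $-10993$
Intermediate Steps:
$143 + 116 \left(-74 - 22\right) = 143 + 116 \left(-96\right) = 143 - 11136 = -10993$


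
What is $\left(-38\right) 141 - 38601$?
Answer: $-43959$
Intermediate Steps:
$\left(-38\right) 141 - 38601 = -5358 - 38601 = -43959$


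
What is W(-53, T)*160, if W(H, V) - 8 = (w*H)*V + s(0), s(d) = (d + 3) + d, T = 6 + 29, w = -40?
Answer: 11873760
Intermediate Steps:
T = 35
s(d) = 3 + 2*d (s(d) = (3 + d) + d = 3 + 2*d)
W(H, V) = 11 - 40*H*V (W(H, V) = 8 + ((-40*H)*V + (3 + 2*0)) = 8 + (-40*H*V + (3 + 0)) = 8 + (-40*H*V + 3) = 8 + (3 - 40*H*V) = 11 - 40*H*V)
W(-53, T)*160 = (11 - 40*(-53)*35)*160 = (11 + 74200)*160 = 74211*160 = 11873760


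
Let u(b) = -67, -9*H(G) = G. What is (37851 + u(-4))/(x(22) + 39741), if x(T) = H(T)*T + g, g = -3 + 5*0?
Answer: 170028/178579 ≈ 0.95212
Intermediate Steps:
H(G) = -G/9
g = -3 (g = -3 + 0 = -3)
x(T) = -3 - T²/9 (x(T) = (-T/9)*T - 3 = -T²/9 - 3 = -3 - T²/9)
(37851 + u(-4))/(x(22) + 39741) = (37851 - 67)/((-3 - ⅑*22²) + 39741) = 37784/((-3 - ⅑*484) + 39741) = 37784/((-3 - 484/9) + 39741) = 37784/(-511/9 + 39741) = 37784/(357158/9) = 37784*(9/357158) = 170028/178579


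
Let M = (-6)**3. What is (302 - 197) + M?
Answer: -111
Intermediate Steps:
M = -216
(302 - 197) + M = (302 - 197) - 216 = 105 - 216 = -111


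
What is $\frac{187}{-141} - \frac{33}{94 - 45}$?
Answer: $- \frac{13816}{6909} \approx -1.9997$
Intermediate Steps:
$\frac{187}{-141} - \frac{33}{94 - 45} = 187 \left(- \frac{1}{141}\right) - \frac{33}{94 - 45} = - \frac{187}{141} - \frac{33}{49} = - \frac{13816}{6909}$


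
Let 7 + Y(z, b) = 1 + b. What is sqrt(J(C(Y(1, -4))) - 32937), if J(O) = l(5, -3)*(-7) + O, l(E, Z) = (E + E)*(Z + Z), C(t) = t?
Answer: I*sqrt(32527) ≈ 180.35*I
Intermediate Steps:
Y(z, b) = -6 + b (Y(z, b) = -7 + (1 + b) = -6 + b)
l(E, Z) = 4*E*Z (l(E, Z) = (2*E)*(2*Z) = 4*E*Z)
J(O) = 420 + O (J(O) = (4*5*(-3))*(-7) + O = -60*(-7) + O = 420 + O)
sqrt(J(C(Y(1, -4))) - 32937) = sqrt((420 + (-6 - 4)) - 32937) = sqrt((420 - 10) - 32937) = sqrt(410 - 32937) = sqrt(-32527) = I*sqrt(32527)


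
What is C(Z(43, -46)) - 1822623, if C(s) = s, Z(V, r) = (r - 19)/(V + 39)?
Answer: -149455151/82 ≈ -1.8226e+6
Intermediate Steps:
Z(V, r) = (-19 + r)/(39 + V)
C(Z(43, -46)) - 1822623 = (-19 - 46)/(39 + 43) - 1822623 = -65/82 - 1822623 = -149455151/82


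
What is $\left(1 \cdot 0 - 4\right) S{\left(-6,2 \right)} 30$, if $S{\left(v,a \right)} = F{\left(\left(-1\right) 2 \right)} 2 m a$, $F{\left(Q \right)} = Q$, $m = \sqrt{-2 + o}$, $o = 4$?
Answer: $960 \sqrt{2} \approx 1357.6$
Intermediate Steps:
$m = \sqrt{2}$ ($m = \sqrt{-2 + 4} = \sqrt{2} \approx 1.4142$)
$S{\left(v,a \right)} = - 4 a \sqrt{2}$ ($S{\left(v,a \right)} = \left(-1\right) 2 \cdot 2 \sqrt{2} a = \left(-2\right) 2 \sqrt{2} a = - 4 \sqrt{2} a = - 4 a \sqrt{2}$)
$\left(1 \cdot 0 - 4\right) S{\left(-6,2 \right)} 30 = \left(1 \cdot 0 - 4\right) \left(\left(-4\right) 2 \sqrt{2}\right) 30 = \left(0 - 4\right) \left(- 8 \sqrt{2}\right) 30 = - 4 \left(- 8 \sqrt{2}\right) 30 = 32 \sqrt{2} \cdot 30 = 960 \sqrt{2}$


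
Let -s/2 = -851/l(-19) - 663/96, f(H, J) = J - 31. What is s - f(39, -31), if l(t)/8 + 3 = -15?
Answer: 9215/144 ≈ 63.993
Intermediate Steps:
f(H, J) = -31 + J
l(t) = -144 (l(t) = -24 + 8*(-15) = -24 - 120 = -144)
s = 287/144 (s = -2*(-851/(-144) - 663/96) = -2*(-851*(-1/144) - 663*1/96) = -2*(851/144 - 221/32) = -2*(-287/288) = 287/144 ≈ 1.9931)
s - f(39, -31) = 287/144 - (-31 - 31) = 287/144 - 1*(-62) = 287/144 + 62 = 9215/144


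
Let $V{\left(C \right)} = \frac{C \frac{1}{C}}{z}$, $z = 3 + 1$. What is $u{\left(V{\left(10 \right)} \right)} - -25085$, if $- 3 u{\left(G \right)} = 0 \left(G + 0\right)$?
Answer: $25085$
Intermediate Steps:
$z = 4$
$V{\left(C \right)} = \frac{1}{4}$ ($V{\left(C \right)} = \frac{C \frac{1}{C}}{4} = 1 \cdot \frac{1}{4} = \frac{1}{4}$)
$u{\left(G \right)} = 0$ ($u{\left(G \right)} = - \frac{0 \left(G + 0\right)}{3} = - \frac{0 G}{3} = \left(- \frac{1}{3}\right) 0 = 0$)
$u{\left(V{\left(10 \right)} \right)} - -25085 = 0 - -25085 = 0 + 25085 = 25085$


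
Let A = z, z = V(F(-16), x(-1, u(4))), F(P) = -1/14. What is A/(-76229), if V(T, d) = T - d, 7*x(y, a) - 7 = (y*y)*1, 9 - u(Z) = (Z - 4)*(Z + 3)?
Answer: 17/1067206 ≈ 1.5929e-5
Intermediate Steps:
u(Z) = 9 - (-4 + Z)*(3 + Z) (u(Z) = 9 - (Z - 4)*(Z + 3) = 9 - (-4 + Z)*(3 + Z))
x(y, a) = 1 + y**2/7 (x(y, a) = 1 + ((y*y)*1)/7 = 1 + (y**2*1)/7 = 1 + y**2/7)
F(P) = -1/14 (F(P) = -1*1/14 = -1/14)
z = -17/14 (z = -1/14 - (1 + (1/7)*(-1)**2) = -1/14 - (1 + (1/7)*1) = -1/14 - (1 + 1/7) = -1/14 - 1*8/7 = -1/14 - 8/7 = -17/14 ≈ -1.2143)
A = -17/14 ≈ -1.2143
A/(-76229) = -17/14/(-76229) = -17/14*(-1/76229) = 17/1067206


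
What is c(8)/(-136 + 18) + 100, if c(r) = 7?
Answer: 11793/118 ≈ 99.941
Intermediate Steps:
c(8)/(-136 + 18) + 100 = 7/(-136 + 18) + 100 = 7/(-118) + 100 = -1/118*7 + 100 = -7/118 + 100 = 11793/118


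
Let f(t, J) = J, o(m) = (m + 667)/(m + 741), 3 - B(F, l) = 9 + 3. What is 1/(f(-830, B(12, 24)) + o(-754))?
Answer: -13/30 ≈ -0.43333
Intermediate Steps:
B(F, l) = -9 (B(F, l) = 3 - (9 + 3) = 3 - 1*12 = 3 - 12 = -9)
o(m) = (667 + m)/(741 + m)
1/(f(-830, B(12, 24)) + o(-754)) = 1/(-9 + (667 - 754)/(741 - 754)) = 1/(-9 - 87/(-13)) = 1/(-9 - 1/13*(-87)) = 1/(-9 + 87/13) = 1/(-30/13) = -13/30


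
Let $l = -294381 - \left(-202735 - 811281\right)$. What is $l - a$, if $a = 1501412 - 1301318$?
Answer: $519541$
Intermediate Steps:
$a = 200094$ ($a = 1501412 - 1301318 = 200094$)
$l = 719635$ ($l = -294381 - -1014016 = -294381 + 1014016 = 719635$)
$l - a = 719635 - 200094 = 519541$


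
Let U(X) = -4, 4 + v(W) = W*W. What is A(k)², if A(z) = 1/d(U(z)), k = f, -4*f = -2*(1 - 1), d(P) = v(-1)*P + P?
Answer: 1/64 ≈ 0.015625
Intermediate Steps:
v(W) = -4 + W² (v(W) = -4 + W*W = -4 + W²)
d(P) = -2*P (d(P) = (-4 + (-1)²)*P + P = (-4 + 1)*P + P = -3*P + P = -2*P)
f = 0 (f = -(-1)*(1 - 1)/2 = -(-1)*0/2 = -¼*0 = 0)
k = 0
A(z) = ⅛ (A(z) = 1/(-2*(-4)) = 1/8 = ⅛)
A(k)² = (⅛)² = 1/64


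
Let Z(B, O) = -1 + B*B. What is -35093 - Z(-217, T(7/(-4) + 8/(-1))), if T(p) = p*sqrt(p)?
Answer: -82181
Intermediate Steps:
T(p) = p**(3/2)
Z(B, O) = -1 + B**2
-35093 - Z(-217, T(7/(-4) + 8/(-1))) = -35093 - (-1 + (-217)**2) = -35093 - (-1 + 47089) = -35093 - 1*47088 = -35093 - 47088 = -82181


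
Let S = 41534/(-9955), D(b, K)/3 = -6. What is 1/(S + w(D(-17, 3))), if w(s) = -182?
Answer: -9955/1853344 ≈ -0.0053714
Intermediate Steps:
D(b, K) = -18 (D(b, K) = 3*(-6) = -18)
S = -41534/9955 (S = 41534*(-1/9955) = -41534/9955 ≈ -4.1722)
1/(S + w(D(-17, 3))) = 1/(-41534/9955 - 182) = 1/(-1853344/9955) = -9955/1853344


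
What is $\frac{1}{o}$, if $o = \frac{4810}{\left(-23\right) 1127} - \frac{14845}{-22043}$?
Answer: $\frac{81625229}{39824345} \approx 2.0496$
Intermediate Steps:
$o = \frac{39824345}{81625229}$ ($o = \frac{4810}{-25921} - - \frac{14845}{22043} = 4810 \left(- \frac{1}{25921}\right) + \frac{14845}{22043} = - \frac{4810}{25921} + \frac{14845}{22043} = \frac{39824345}{81625229} \approx 0.48789$)
$\frac{1}{o} = \frac{1}{\frac{39824345}{81625229}} = \frac{81625229}{39824345}$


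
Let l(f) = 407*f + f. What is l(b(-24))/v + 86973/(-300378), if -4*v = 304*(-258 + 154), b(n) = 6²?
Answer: 2984389/1902394 ≈ 1.5688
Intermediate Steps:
b(n) = 36
v = 7904 (v = -76*(-258 + 154) = -76*(-104) = -¼*(-31616) = 7904)
l(f) = 408*f
l(b(-24))/v + 86973/(-300378) = (408*36)/7904 + 86973/(-300378) = 14688*(1/7904) + 86973*(-1/300378) = 459/247 - 28991/100126 = 2984389/1902394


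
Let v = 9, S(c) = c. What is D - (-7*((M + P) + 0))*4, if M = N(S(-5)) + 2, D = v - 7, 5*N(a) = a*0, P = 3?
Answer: 142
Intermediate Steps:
N(a) = 0 (N(a) = (a*0)/5 = (⅕)*0 = 0)
D = 2 (D = 9 - 7 = 2)
M = 2 (M = 0 + 2 = 2)
D - (-7*((M + P) + 0))*4 = 2 - (-7*((2 + 3) + 0))*4 = 2 - (-7*(5 + 0))*4 = 2 - (-7*5)*4 = 2 - (-35)*4 = 2 - 1*(-140) = 2 + 140 = 142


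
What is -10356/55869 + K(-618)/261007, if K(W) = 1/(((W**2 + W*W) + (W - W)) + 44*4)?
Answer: -688382693185313/3713716945404664 ≈ -0.18536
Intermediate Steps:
K(W) = 1/(176 + 2*W**2) (K(W) = 1/(((W**2 + W**2) + 0) + 176) = 1/((2*W**2 + 0) + 176) = 1/(2*W**2 + 176) = 1/(176 + 2*W**2))
-10356/55869 + K(-618)/261007 = -10356/55869 + (1/(2*(88 + (-618)**2)))/261007 = -10356*1/55869 + (1/(2*(88 + 381924)))*(1/261007) = -3452/18623 + ((1/2)/382012)*(1/261007) = -3452/18623 + ((1/2)*(1/382012))*(1/261007) = -3452/18623 + (1/764024)*(1/261007) = -3452/18623 + 1/199415612168 = -688382693185313/3713716945404664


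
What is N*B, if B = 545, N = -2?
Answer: -1090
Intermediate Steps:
N*B = -2*545 = -1090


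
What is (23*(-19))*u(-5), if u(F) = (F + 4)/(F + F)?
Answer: -437/10 ≈ -43.700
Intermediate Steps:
u(F) = (4 + F)/(2*F) (u(F) = (4 + F)/((2*F)) = (4 + F)*(1/(2*F)) = (4 + F)/(2*F))
(23*(-19))*u(-5) = (23*(-19))*((½)*(4 - 5)/(-5)) = -437*(-1)*(-1)/(2*5) = -437*⅒ = -437/10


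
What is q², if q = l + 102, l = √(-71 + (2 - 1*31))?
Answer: 10304 + 2040*I ≈ 10304.0 + 2040.0*I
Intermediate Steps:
l = 10*I (l = √(-71 + (2 - 31)) = √(-71 - 29) = √(-100) = 10*I ≈ 10.0*I)
q = 102 + 10*I (q = 10*I + 102 = 102 + 10*I ≈ 102.0 + 10.0*I)
q² = (102 + 10*I)²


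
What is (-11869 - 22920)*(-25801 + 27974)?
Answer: -75596497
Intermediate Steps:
(-11869 - 22920)*(-25801 + 27974) = -34789*2173 = -75596497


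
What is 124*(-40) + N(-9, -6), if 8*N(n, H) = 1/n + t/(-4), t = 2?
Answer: -714251/144 ≈ -4960.1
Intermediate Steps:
N(n, H) = -1/16 + 1/(8*n) (N(n, H) = (1/n + 2/(-4))/8 = (1/n + 2*(-1/4))/8 = (1/n - 1/2)/8 = (-1/2 + 1/n)/8 = -1/16 + 1/(8*n))
124*(-40) + N(-9, -6) = 124*(-40) + (1/16)*(2 - 1*(-9))/(-9) = -4960 + (1/16)*(-1/9)*(2 + 9) = -4960 + (1/16)*(-1/9)*11 = -4960 - 11/144 = -714251/144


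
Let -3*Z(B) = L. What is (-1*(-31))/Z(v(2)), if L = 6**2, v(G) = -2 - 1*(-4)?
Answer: -31/12 ≈ -2.5833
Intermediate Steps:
v(G) = 2 (v(G) = -2 + 4 = 2)
L = 36
Z(B) = -12 (Z(B) = -1/3*36 = -12)
(-1*(-31))/Z(v(2)) = -1*(-31)/(-12) = 31*(-1/12) = -31/12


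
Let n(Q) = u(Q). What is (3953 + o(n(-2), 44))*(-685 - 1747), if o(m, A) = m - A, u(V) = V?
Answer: -9501824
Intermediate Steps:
n(Q) = Q
(3953 + o(n(-2), 44))*(-685 - 1747) = (3953 + (-2 - 1*44))*(-685 - 1747) = (3953 + (-2 - 44))*(-2432) = (3953 - 46)*(-2432) = 3907*(-2432) = -9501824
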